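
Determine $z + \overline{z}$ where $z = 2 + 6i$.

z + conjugate(z) = (a + bi) + (a - bi) = 2a
= 2 * 2 = 4


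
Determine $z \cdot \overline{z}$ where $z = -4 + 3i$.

z * conjugate(z) = |z|^2 = a^2 + b^2
= (-4)^2 + 3^2 = 25


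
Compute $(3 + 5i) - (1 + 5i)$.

(3 - 1) + (5 - 5)i = 2


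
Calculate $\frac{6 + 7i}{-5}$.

Divisor is real, so divide each part by -5:
= -6/5 - (7/5)i


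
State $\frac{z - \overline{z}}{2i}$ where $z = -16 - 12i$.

z - conjugate(z) = 2bi
(z - conjugate(z))/(2i) = 2bi/(2i) = b = -12


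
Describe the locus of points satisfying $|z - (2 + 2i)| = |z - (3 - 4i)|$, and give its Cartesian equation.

|z - z1| = |z - z2| means z is equidistant from z1 and z2,
i.e. the perpendicular bisector of the segment from (2, 2) to (3, -4) (midpoint (5/2, -1)).
With z = x + yi, square both sides:
(x - 2)^2 + (y - 2)^2 = (x - 3)^2 + (y - (-4))^2
The x^2 and y^2 terms cancel: 2x + (-12)y = 25 - 8 = 17
Simplify: 2x - 12y = 17
Locus: Perpendicular bisector of the segment from (2, 2) to (3, -4): the line 2x - 12y = 17


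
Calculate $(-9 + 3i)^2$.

(a + bi)^2 = a^2 - b^2 + 2abi
= (-9)^2 - 3^2 + 2*(-9)*3i
= 72 - 54i


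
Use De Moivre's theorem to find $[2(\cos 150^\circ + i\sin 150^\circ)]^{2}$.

By De Moivre: z^n = r^n(cos(nθ) + i sin(nθ))
= 2^2(cos(2*150°) + i sin(2*150°))
= 4(cos 300° + i sin 300°)
= 2 - 2*sqrt(3)i


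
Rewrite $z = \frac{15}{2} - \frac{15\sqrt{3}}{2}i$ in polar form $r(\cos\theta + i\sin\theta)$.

r = |z| = sqrt(a^2 + b^2) = sqrt((15/2)^2 + (-15*sqrt(3)/2)^2) = sqrt(225/4 + 675/4) = sqrt(225) = 15
θ = arctan(b/a) = arctan(-12.9904/7.5) (quadrant-adjusted) = 300°
z = 15(cos 300° + i sin 300°)


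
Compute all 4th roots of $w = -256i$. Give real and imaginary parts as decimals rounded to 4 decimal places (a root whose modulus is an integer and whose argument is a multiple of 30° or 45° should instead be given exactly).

|w| = 256, arg(w) = 270°
Root modulus = 256^(1/4) = 4
Root arguments: θ_k = (270° + 360°k)/4 for k = 0, 1, ..., 3
Compute each root as (root modulus)(cos θ_k + i sin θ_k) using full-precision intermediates, then round to 4 decimal places.
Roots: 1.5307 + 3.6955i, -3.6955 + 1.5307i, -1.5307 - 3.6955i, 3.6955 - 1.5307i


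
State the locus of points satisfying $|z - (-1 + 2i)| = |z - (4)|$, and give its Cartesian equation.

|z - z1| = |z - z2| means z is equidistant from z1 and z2,
i.e. the perpendicular bisector of the segment from (-1, 2) to (4, 0) (midpoint (3/2, 1)).
With z = x + yi, square both sides:
(x - (-1))^2 + (y - 2)^2 = (x - 4)^2 + (y - 0)^2
The x^2 and y^2 terms cancel: 10x + (-4)y = 16 - 5 = 11
Simplify: 10x - 4y = 11
Locus: Perpendicular bisector of the segment from (-1, 2) to (4, 0): the line 10x - 4y = 11


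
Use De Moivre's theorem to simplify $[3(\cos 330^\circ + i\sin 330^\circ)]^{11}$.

By De Moivre: z^n = r^n(cos(nθ) + i sin(nθ))
= 3^11(cos(11*330°) + i sin(11*330°))
= 177147(cos 30° + i sin 30°)
= 177147*sqrt(3)/2 + (177147/2)i


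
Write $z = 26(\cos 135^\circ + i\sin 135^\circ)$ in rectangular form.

a = r cos θ = 26 * -sqrt(2)/2 = -13*sqrt(2)
b = r sin θ = 26 * sqrt(2)/2 = 13*sqrt(2)
z = -13*sqrt(2) + 13*sqrt(2)i


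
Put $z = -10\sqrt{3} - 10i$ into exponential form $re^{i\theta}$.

r = |z| = sqrt((-10*sqrt(3))^2 + (-10)^2) = sqrt(300 + 100) = sqrt(400) = 20
θ = arctan(b/a) = arctan(-10/-17.3205) (quadrant-adjusted) = -150° = -5π/6
z = 20e^(-i*5π/6)


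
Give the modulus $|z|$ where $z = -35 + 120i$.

|z| = sqrt(a^2 + b^2) = sqrt((-35)^2 + 120^2) = sqrt(15625) = 125


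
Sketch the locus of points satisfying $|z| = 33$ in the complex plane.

|z| = 33 means sqrt(x^2 + y^2) = 33
This is a circle of radius 33 centered at the origin


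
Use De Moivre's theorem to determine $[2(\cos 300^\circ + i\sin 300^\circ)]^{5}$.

By De Moivre: z^n = r^n(cos(nθ) + i sin(nθ))
= 2^5(cos(5*300°) + i sin(5*300°))
= 32(cos 60° + i sin 60°)
= 16 + 16*sqrt(3)i


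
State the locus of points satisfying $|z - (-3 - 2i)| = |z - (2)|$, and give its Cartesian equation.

|z - z1| = |z - z2| means z is equidistant from z1 and z2,
i.e. the perpendicular bisector of the segment from (-3, -2) to (2, 0) (midpoint (-1/2, -1)).
With z = x + yi, square both sides:
(x - (-3))^2 + (y - (-2))^2 = (x - 2)^2 + (y - 0)^2
The x^2 and y^2 terms cancel: 10x + 4y = 4 - 13 = -9
Simplify: 10x + 4y = -9
Locus: Perpendicular bisector of the segment from (-3, -2) to (2, 0): the line 10x + 4y = -9


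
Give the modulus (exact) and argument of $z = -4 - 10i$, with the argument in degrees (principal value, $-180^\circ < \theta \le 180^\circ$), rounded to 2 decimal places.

|z| = sqrt((-4)^2 + (-10)^2) = sqrt(116)
arg(z) = arctan(b/a) = arctan(-10/-4) (quadrant-adjusted) = -111.80°


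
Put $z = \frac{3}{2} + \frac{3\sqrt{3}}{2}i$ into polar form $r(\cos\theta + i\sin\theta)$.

r = |z| = sqrt(a^2 + b^2) = sqrt((3/2)^2 + (3*sqrt(3)/2)^2) = sqrt(9/4 + 27/4) = sqrt(9) = 3
θ = arctan(b/a) = arctan(2.5981/1.5) (quadrant-adjusted) = 60°
z = 3(cos 60° + i sin 60°)


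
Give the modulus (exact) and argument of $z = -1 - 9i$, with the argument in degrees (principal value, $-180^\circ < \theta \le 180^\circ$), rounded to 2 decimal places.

|z| = sqrt((-1)^2 + (-9)^2) = sqrt(82)
arg(z) = arctan(b/a) = arctan(-9/-1) (quadrant-adjusted) = -96.34°


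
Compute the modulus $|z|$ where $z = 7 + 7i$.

|z| = sqrt(a^2 + b^2) = sqrt(7^2 + 7^2) = sqrt(98) = sqrt(98)


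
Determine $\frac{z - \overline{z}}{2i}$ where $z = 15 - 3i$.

z - conjugate(z) = 2bi
(z - conjugate(z))/(2i) = 2bi/(2i) = b = -3


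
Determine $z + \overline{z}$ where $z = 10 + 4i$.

z + conjugate(z) = (a + bi) + (a - bi) = 2a
= 2 * 10 = 20


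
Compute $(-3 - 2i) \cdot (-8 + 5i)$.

(a1*a2 - b1*b2) + (a1*b2 + b1*a2)i
= (24 - (-10)) + (-15 + 16)i
= 34 + i


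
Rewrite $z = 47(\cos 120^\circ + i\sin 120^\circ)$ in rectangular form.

a = r cos θ = 47 * -1/2 = -47/2
b = r sin θ = 47 * sqrt(3)/2 = 47*sqrt(3)/2
z = -47/2 + (47*sqrt(3)/2)i


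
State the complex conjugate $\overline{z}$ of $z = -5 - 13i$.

If z = a + bi, then conjugate(z) = a - bi
conjugate(-5 - 13i) = -5 + 13i


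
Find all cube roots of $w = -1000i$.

|w| = 1000, arg(w) = 270°
Root modulus = 1000^(1/3) = 10
Root arguments: θ_k = (270° + 360°k)/3 for k = 0, 1, ..., 2
Roots: 10i, -5*sqrt(3) - 5i, 5*sqrt(3) - 5i


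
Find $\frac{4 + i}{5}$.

Divisor is real, so divide each part by 5:
= 4/5 + (1/5)i


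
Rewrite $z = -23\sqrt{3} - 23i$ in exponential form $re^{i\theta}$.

r = |z| = sqrt((-23*sqrt(3))^2 + (-23)^2) = sqrt(1587 + 529) = sqrt(2116) = 46
θ = arctan(b/a) = arctan(-23/-39.8372) (quadrant-adjusted) = 210° = 7π/6
z = 46e^(i*7π/6)


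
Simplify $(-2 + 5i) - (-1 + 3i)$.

(-2 - (-1)) + (5 - 3)i = -1 + 2i


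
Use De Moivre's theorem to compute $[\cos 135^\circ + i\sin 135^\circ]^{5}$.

By De Moivre: z^n = r^n(cos(nθ) + i sin(nθ))
= 1^5(cos(5*135°) + i sin(5*135°))
= 1(cos 315° + i sin 315°)
= sqrt(2)/2 - (sqrt(2)/2)i


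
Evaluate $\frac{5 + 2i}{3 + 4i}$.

Multiply numerator and denominator by conjugate (3 - 4i):
= (5 + 2i)(3 - 4i) / (3^2 + 4^2)
= (23 - 14i) / 25
= 23/25 - (14/25)i


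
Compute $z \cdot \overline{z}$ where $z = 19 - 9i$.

z * conjugate(z) = |z|^2 = a^2 + b^2
= 19^2 + (-9)^2 = 442


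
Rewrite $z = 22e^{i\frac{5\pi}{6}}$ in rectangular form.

a = r cos θ = 22 * -sqrt(3)/2 = -11*sqrt(3)
b = r sin θ = 22 * 1/2 = 11
z = -11*sqrt(3) + 11i


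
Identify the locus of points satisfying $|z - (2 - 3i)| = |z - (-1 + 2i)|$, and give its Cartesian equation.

|z - z1| = |z - z2| means z is equidistant from z1 and z2,
i.e. the perpendicular bisector of the segment from (2, -3) to (-1, 2) (midpoint (1/2, -1/2)).
With z = x + yi, square both sides:
(x - 2)^2 + (y - (-3))^2 = (x - (-1))^2 + (y - 2)^2
The x^2 and y^2 terms cancel: -6x + 10y = 5 - 13 = -8
Simplify: 3x - 5y = 4
Locus: Perpendicular bisector of the segment from (2, -3) to (-1, 2): the line 3x - 5y = 4


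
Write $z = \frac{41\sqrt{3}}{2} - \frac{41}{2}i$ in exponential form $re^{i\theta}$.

r = |z| = sqrt((41*sqrt(3)/2)^2 + (-41/2)^2) = sqrt(5043/4 + 1681/4) = sqrt(1681) = 41
θ = arctan(b/a) = arctan(-20.5/35.507) (quadrant-adjusted) = -30° = -π/6
z = 41e^(-i*π/6)


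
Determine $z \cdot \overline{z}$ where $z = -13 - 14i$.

z * conjugate(z) = |z|^2 = a^2 + b^2
= (-13)^2 + (-14)^2 = 365


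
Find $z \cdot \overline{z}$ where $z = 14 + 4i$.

z * conjugate(z) = |z|^2 = a^2 + b^2
= 14^2 + 4^2 = 212


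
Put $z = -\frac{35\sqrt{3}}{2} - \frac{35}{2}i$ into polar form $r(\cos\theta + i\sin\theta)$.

r = |z| = sqrt(a^2 + b^2) = sqrt((-35*sqrt(3)/2)^2 + (-35/2)^2) = sqrt(3675/4 + 1225/4) = sqrt(1225) = 35
θ = arctan(b/a) = arctan(-17.5/-30.3109) (quadrant-adjusted) = 210°
z = 35(cos 210° + i sin 210°)


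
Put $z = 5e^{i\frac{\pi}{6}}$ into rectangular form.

a = r cos θ = 5 * sqrt(3)/2 = 5*sqrt(3)/2
b = r sin θ = 5 * 1/2 = 5/2
z = 5*sqrt(3)/2 + (5/2)i


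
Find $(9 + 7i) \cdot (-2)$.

(a1*a2 - b1*b2) + (a1*b2 + b1*a2)i
= (-18 - 0) + (0 + (-14))i
= -18 - 14i


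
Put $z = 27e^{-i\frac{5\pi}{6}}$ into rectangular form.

a = r cos θ = 27 * -sqrt(3)/2 = -27*sqrt(3)/2
b = r sin θ = 27 * -1/2 = -27/2
z = -27*sqrt(3)/2 - (27/2)i


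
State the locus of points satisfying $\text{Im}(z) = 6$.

Im(z) = y where z = x + yi; the equation y = 6 is satisfied by all points with that y-coordinate
Locus: Horizontal line y = 6


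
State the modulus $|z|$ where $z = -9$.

|z| = sqrt(a^2 + b^2) = sqrt((-9)^2 + 0^2) = sqrt(81) = 9


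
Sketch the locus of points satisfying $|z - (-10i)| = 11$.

|z - z0| = r describes a circle centered at z0 with radius r
Here z0 = -10i and r = 11
Locus: Circle centered at (0, -10) with radius 11


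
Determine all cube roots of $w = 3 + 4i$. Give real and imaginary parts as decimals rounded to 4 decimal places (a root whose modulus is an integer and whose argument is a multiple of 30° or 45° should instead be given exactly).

|w| = 5, arg(w) ≈ 53.130102°
Root modulus = 5^(1/3) ≈ 1.709976
Root arguments: θ_k = (arg(w) + 360°k)/3 for k = 0, 1, ..., 2
Compute each root as (root modulus)(cos θ_k + i sin θ_k) using full-precision intermediates, then round to 4 decimal places.
Roots: 1.6289 + 0.5202i, -1.2650 + 1.1506i, -0.3640 - 1.6708i


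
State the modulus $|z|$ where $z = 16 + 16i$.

|z| = sqrt(a^2 + b^2) = sqrt(16^2 + 16^2) = sqrt(512) = sqrt(512)


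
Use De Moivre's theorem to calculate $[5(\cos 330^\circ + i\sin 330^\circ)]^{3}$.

By De Moivre: z^n = r^n(cos(nθ) + i sin(nθ))
= 5^3(cos(3*330°) + i sin(3*330°))
= 125(cos 270° + i sin 270°)
= -125i


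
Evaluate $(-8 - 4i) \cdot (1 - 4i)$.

(a1*a2 - b1*b2) + (a1*b2 + b1*a2)i
= (-8 - 16) + (32 + (-4))i
= -24 + 28i


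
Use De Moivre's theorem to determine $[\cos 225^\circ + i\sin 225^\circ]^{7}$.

By De Moivre: z^n = r^n(cos(nθ) + i sin(nθ))
= 1^7(cos(7*225°) + i sin(7*225°))
= 1(cos 135° + i sin 135°)
= -sqrt(2)/2 + (sqrt(2)/2)i


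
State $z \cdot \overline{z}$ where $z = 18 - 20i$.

z * conjugate(z) = |z|^2 = a^2 + b^2
= 18^2 + (-20)^2 = 724


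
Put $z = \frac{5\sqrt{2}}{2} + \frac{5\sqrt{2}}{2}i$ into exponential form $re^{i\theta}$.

r = |z| = sqrt((5*sqrt(2)/2)^2 + (5*sqrt(2)/2)^2) = sqrt(25/2 + 25/2) = sqrt(25) = 5
θ = arctan(b/a) = arctan(3.5355/3.5355) (quadrant-adjusted) = 45° = π/4
z = 5e^(i*π/4)


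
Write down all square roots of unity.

ω_k = e^(2πik/2) = cos(2πk/2) + i sin(2πk/2) for k = 0, 1, ..., 1
Roots: 1, -1


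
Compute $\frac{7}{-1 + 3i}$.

Multiply numerator and denominator by conjugate (-1 - 3i):
= (7)(-1 - 3i) / ((-1)^2 + 3^2)
= (-7 - 21i) / 10
= -7/10 - (21/10)i


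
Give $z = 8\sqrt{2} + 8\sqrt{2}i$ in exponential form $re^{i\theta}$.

r = |z| = sqrt((8*sqrt(2))^2 + (8*sqrt(2))^2) = sqrt(128 + 128) = sqrt(256) = 16
θ = arctan(b/a) = arctan(11.3137/11.3137) (quadrant-adjusted) = 45° = π/4
z = 16e^(i*π/4)


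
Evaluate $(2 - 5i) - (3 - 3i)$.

(2 - 3) + (-5 - (-3))i = -1 - 2i


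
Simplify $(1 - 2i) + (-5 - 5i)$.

(1 + (-5)) + (-2 + (-5))i = -4 - 7i


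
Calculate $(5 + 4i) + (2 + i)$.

(5 + 2) + (4 + 1)i = 7 + 5i


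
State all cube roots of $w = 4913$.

|w| = 4913, arg(w) = 0°
Root modulus = 4913^(1/3) = 17
Root arguments: θ_k = (0° + 360°k)/3 for k = 0, 1, ..., 2
Roots: 17, -17/2 + (17*sqrt(3)/2)i, -17/2 - (17*sqrt(3)/2)i


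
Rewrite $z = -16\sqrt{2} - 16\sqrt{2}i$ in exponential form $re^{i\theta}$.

r = |z| = sqrt((-16*sqrt(2))^2 + (-16*sqrt(2))^2) = sqrt(512 + 512) = sqrt(1024) = 32
θ = arctan(b/a) = arctan(-22.6274/-22.6274) (quadrant-adjusted) = -135° = -3π/4
z = 32e^(-i*3π/4)


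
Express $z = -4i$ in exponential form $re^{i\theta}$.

r = |z| = sqrt((0)^2 + (-4)^2) = sqrt(0 + 16) = sqrt(16) = 4
a = 0 and b < 0, so z lies on the negative imaginary axis: θ = -90° = -π/2
z = 4e^(-i*π/2)


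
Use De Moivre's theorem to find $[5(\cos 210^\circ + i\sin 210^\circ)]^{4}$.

By De Moivre: z^n = r^n(cos(nθ) + i sin(nθ))
= 5^4(cos(4*210°) + i sin(4*210°))
= 625(cos 120° + i sin 120°)
= -625/2 + (625*sqrt(3)/2)i


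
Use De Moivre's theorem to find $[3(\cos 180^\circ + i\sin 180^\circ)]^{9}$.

By De Moivre: z^n = r^n(cos(nθ) + i sin(nθ))
= 3^9(cos(9*180°) + i sin(9*180°))
= 19683(cos 180° + i sin 180°)
= -19683


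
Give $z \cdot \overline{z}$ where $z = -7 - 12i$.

z * conjugate(z) = |z|^2 = a^2 + b^2
= (-7)^2 + (-12)^2 = 193


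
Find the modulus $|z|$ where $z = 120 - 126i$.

|z| = sqrt(a^2 + b^2) = sqrt(120^2 + (-126)^2) = sqrt(30276) = 174


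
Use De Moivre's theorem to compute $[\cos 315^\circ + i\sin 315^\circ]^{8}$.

By De Moivre: z^n = r^n(cos(nθ) + i sin(nθ))
= 1^8(cos(8*315°) + i sin(8*315°))
= 1(cos 0° + i sin 0°)
= 1


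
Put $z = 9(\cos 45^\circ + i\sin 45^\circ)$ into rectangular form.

a = r cos θ = 9 * sqrt(2)/2 = 9*sqrt(2)/2
b = r sin θ = 9 * sqrt(2)/2 = 9*sqrt(2)/2
z = 9*sqrt(2)/2 + (9*sqrt(2)/2)i


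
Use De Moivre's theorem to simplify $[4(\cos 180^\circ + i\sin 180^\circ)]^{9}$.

By De Moivre: z^n = r^n(cos(nθ) + i sin(nθ))
= 4^9(cos(9*180°) + i sin(9*180°))
= 262144(cos 180° + i sin 180°)
= -262144


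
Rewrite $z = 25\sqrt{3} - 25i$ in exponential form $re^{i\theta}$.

r = |z| = sqrt((25*sqrt(3))^2 + (-25)^2) = sqrt(1875 + 625) = sqrt(2500) = 50
θ = arctan(b/a) = arctan(-25/43.3013) (quadrant-adjusted) = -30° = -π/6
z = 50e^(-i*π/6)


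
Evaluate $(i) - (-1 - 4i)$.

(0 - (-1)) + (1 - (-4))i = 1 + 5i


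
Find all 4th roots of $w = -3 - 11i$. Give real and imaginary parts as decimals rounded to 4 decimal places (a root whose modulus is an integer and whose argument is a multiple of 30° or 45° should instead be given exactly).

|w| = sqrt(130) ≈ 11.401754, arg(w) ≈ 254.744881°
Root modulus = sqrt(130)^(1/4) ≈ 1.837566
Root arguments: θ_k = (arg(w) + 360°k)/4 for k = 0, 1, ..., 3
Compute each root as (root modulus)(cos θ_k + i sin θ_k) using full-precision intermediates, then round to 4 decimal places.
Roots: 0.8146 + 1.6472i, -1.6472 + 0.8146i, -0.8146 - 1.6472i, 1.6472 - 0.8146i


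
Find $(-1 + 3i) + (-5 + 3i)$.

(-1 + (-5)) + (3 + 3)i = -6 + 6i


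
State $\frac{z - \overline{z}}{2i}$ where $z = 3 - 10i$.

z - conjugate(z) = 2bi
(z - conjugate(z))/(2i) = 2bi/(2i) = b = -10


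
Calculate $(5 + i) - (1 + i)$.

(5 - 1) + (1 - 1)i = 4


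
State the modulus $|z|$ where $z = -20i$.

|z| = sqrt(a^2 + b^2) = sqrt(0^2 + (-20)^2) = sqrt(400) = 20


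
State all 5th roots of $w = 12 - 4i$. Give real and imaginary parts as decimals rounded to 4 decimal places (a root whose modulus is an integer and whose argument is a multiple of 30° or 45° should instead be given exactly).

|w| = sqrt(160) ≈ 12.649111, arg(w) ≈ 341.565051°
Root modulus = sqrt(160)^(1/5) ≈ 1.661162
Root arguments: θ_k = (arg(w) + 360°k)/5 for k = 0, 1, ..., 4
Compute each root as (root modulus)(cos θ_k + i sin θ_k) using full-precision intermediates, then round to 4 decimal places.
Roots: 0.6139 + 1.5436i, -1.2783 + 1.0608i, -1.4039 - 0.8880i, 0.4107 - 1.6096i, 1.6577 - 0.1068i


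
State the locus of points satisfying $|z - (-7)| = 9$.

|z - z0| = r describes a circle centered at z0 with radius r
Here z0 = -7 and r = 9
Locus: Circle centered at (-7, 0) with radius 9


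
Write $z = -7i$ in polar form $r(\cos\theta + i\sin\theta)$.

r = |z| = sqrt(a^2 + b^2) = sqrt((0)^2 + (-7)^2) = sqrt(0 + 49) = sqrt(49) = 7
a = 0 and b < 0, so z lies on the negative imaginary axis: θ = 270°
z = 7(cos 270° + i sin 270°)


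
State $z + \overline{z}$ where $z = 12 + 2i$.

z + conjugate(z) = (a + bi) + (a - bi) = 2a
= 2 * 12 = 24


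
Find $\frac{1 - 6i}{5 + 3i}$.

Multiply numerator and denominator by conjugate (5 - 3i):
= (1 - 6i)(5 - 3i) / (5^2 + 3^2)
= (-13 - 33i) / 34
= -13/34 - (33/34)i


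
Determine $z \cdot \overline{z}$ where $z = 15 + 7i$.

z * conjugate(z) = |z|^2 = a^2 + b^2
= 15^2 + 7^2 = 274


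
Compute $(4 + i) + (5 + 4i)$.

(4 + 5) + (1 + 4)i = 9 + 5i


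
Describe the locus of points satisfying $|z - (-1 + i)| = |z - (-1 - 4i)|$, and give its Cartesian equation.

|z - z1| = |z - z2| means z is equidistant from z1 and z2,
i.e. the perpendicular bisector of the segment from (-1, 1) to (-1, -4) (midpoint (-1, -3/2)).
With z = x + yi, square both sides:
(x - (-1))^2 + (y - 1)^2 = (x - (-1))^2 + (y - (-4))^2
The x^2 and y^2 terms cancel: 0x + (-10)y = 17 - 2 = 15
Simplify: y = -3/2
Locus: Perpendicular bisector of the segment from (-1, 1) to (-1, -4): the line y = -3/2


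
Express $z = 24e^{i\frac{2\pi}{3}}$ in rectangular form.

a = r cos θ = 24 * -1/2 = -12
b = r sin θ = 24 * sqrt(3)/2 = 12*sqrt(3)
z = -12 + 12*sqrt(3)i


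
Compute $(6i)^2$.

(a + bi)^2 = a^2 - b^2 + 2abi
= 0^2 - 6^2 + 2*0*6i
= -36


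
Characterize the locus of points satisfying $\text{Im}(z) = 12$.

Im(z) = y where z = x + yi; the equation y = 12 is satisfied by all points with that y-coordinate
Locus: Horizontal line y = 12


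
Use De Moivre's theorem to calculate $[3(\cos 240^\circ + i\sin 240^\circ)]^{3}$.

By De Moivre: z^n = r^n(cos(nθ) + i sin(nθ))
= 3^3(cos(3*240°) + i sin(3*240°))
= 27(cos 0° + i sin 0°)
= 27


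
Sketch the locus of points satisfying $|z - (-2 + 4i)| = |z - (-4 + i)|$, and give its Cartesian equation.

|z - z1| = |z - z2| means z is equidistant from z1 and z2,
i.e. the perpendicular bisector of the segment from (-2, 4) to (-4, 1) (midpoint (-3, 5/2)).
With z = x + yi, square both sides:
(x - (-2))^2 + (y - 4)^2 = (x - (-4))^2 + (y - 1)^2
The x^2 and y^2 terms cancel: -4x + (-6)y = 17 - 20 = -3
Simplify: 4x + 6y = 3
Locus: Perpendicular bisector of the segment from (-2, 4) to (-4, 1): the line 4x + 6y = 3


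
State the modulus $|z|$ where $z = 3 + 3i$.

|z| = sqrt(a^2 + b^2) = sqrt(3^2 + 3^2) = sqrt(18) = sqrt(18)


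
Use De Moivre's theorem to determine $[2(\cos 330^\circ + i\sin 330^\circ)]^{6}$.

By De Moivre: z^n = r^n(cos(nθ) + i sin(nθ))
= 2^6(cos(6*330°) + i sin(6*330°))
= 64(cos 180° + i sin 180°)
= -64


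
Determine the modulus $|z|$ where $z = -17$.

|z| = sqrt(a^2 + b^2) = sqrt((-17)^2 + 0^2) = sqrt(289) = 17


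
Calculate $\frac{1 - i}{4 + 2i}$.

Multiply numerator and denominator by conjugate (4 - 2i):
= (1 - i)(4 - 2i) / (4^2 + 2^2)
= (2 - 6i) / 20
Divide through by 2: (1 - 3i) / 10
= 1/10 - (3/10)i


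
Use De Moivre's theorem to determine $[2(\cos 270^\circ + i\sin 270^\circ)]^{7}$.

By De Moivre: z^n = r^n(cos(nθ) + i sin(nθ))
= 2^7(cos(7*270°) + i sin(7*270°))
= 128(cos 90° + i sin 90°)
= 128i


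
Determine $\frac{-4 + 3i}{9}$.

Divisor is real, so divide each part by 9:
= -4/9 + (1/3)i


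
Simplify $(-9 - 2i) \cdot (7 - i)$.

(a1*a2 - b1*b2) + (a1*b2 + b1*a2)i
= (-63 - 2) + (9 + (-14))i
= -65 - 5i


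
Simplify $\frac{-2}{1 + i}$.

Multiply numerator and denominator by conjugate (1 - i):
= (-2)(1 - i) / (1^2 + 1^2)
= (-2 + 2i) / 2
= -1 + i


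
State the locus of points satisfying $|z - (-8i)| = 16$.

|z - z0| = r describes a circle centered at z0 with radius r
Here z0 = -8i and r = 16
Locus: Circle centered at (0, -8) with radius 16


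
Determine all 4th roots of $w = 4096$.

|w| = 4096, arg(w) = 0°
Root modulus = 4096^(1/4) = 8
Root arguments: θ_k = (0° + 360°k)/4 for k = 0, 1, ..., 3
Roots: 8, 8i, -8, -8i


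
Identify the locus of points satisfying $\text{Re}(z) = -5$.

Re(z) = x where z = x + yi; the equation x = -5 is satisfied by all points with that x-coordinate
Locus: Vertical line x = -5


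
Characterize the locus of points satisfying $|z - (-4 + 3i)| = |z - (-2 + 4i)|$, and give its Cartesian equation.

|z - z1| = |z - z2| means z is equidistant from z1 and z2,
i.e. the perpendicular bisector of the segment from (-4, 3) to (-2, 4) (midpoint (-3, 7/2)).
With z = x + yi, square both sides:
(x - (-4))^2 + (y - 3)^2 = (x - (-2))^2 + (y - 4)^2
The x^2 and y^2 terms cancel: 4x + 2y = 20 - 25 = -5
Simplify: 4x + 2y = -5
Locus: Perpendicular bisector of the segment from (-4, 3) to (-2, 4): the line 4x + 2y = -5


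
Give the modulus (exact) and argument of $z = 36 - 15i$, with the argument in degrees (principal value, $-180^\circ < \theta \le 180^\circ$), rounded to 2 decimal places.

|z| = sqrt(36^2 + (-15)^2) = 39
arg(z) = arctan(b/a) = arctan(-15/36) (quadrant-adjusted) = -22.62°


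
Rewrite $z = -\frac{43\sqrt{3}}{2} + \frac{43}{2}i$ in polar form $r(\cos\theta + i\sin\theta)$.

r = |z| = sqrt(a^2 + b^2) = sqrt((-43*sqrt(3)/2)^2 + (43/2)^2) = sqrt(5547/4 + 1849/4) = sqrt(1849) = 43
θ = arctan(b/a) = arctan(21.5/-37.2391) (quadrant-adjusted) = 150°
z = 43(cos 150° + i sin 150°)


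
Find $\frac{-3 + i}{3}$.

Divisor is real, so divide each part by 3:
= -1 + (1/3)i


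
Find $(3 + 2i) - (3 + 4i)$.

(3 - 3) + (2 - 4)i = -2i


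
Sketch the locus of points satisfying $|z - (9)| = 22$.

|z - z0| = r describes a circle centered at z0 with radius r
Here z0 = 9 and r = 22
Locus: Circle centered at (9, 0) with radius 22


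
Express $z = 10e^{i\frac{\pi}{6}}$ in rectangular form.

a = r cos θ = 10 * sqrt(3)/2 = 5*sqrt(3)
b = r sin θ = 10 * 1/2 = 5
z = 5*sqrt(3) + 5i


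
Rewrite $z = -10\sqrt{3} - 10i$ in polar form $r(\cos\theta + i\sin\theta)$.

r = |z| = sqrt(a^2 + b^2) = sqrt((-10*sqrt(3))^2 + (-10)^2) = sqrt(300 + 100) = sqrt(400) = 20
θ = arctan(b/a) = arctan(-10/-17.3205) (quadrant-adjusted) = 210°
z = 20(cos 210° + i sin 210°)


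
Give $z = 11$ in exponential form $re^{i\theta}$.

r = |z| = sqrt((11)^2 + (0)^2) = sqrt(121 + 0) = sqrt(121) = 11
b = 0 and a > 0, so z lies on the positive real axis: θ = 0
z = 11e^(i*0) = 11


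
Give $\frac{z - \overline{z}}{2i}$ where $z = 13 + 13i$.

z - conjugate(z) = 2bi
(z - conjugate(z))/(2i) = 2bi/(2i) = b = 13


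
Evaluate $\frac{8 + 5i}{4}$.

Divisor is real, so divide each part by 4:
= 2 + (5/4)i


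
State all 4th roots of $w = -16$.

|w| = 16, arg(w) = 180°
Root modulus = 16^(1/4) = 2
Root arguments: θ_k = (180° + 360°k)/4 for k = 0, 1, ..., 3
Roots: sqrt(2) + sqrt(2)i, -sqrt(2) + sqrt(2)i, -sqrt(2) - sqrt(2)i, sqrt(2) - sqrt(2)i


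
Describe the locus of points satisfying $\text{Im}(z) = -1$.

Im(z) = y where z = x + yi; the equation y = -1 is satisfied by all points with that y-coordinate
Locus: Horizontal line y = -1


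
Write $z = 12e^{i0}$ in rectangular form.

a = r cos θ = 12 * 1 = 12
b = r sin θ = 12 * 0 = 0
z = 12


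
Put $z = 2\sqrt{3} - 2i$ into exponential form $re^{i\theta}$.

r = |z| = sqrt((2*sqrt(3))^2 + (-2)^2) = sqrt(12 + 4) = sqrt(16) = 4
θ = arctan(b/a) = arctan(-2/3.4641) (quadrant-adjusted) = -30° = -π/6
z = 4e^(-i*π/6)


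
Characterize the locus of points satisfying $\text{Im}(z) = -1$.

Im(z) = y where z = x + yi; the equation y = -1 is satisfied by all points with that y-coordinate
Locus: Horizontal line y = -1


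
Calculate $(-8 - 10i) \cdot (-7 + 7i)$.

(a1*a2 - b1*b2) + (a1*b2 + b1*a2)i
= (56 - (-70)) + (-56 + 70)i
= 126 + 14i


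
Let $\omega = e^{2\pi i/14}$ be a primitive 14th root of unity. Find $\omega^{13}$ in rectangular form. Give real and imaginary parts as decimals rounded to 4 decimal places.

ω^13 = e^(2πi·13/14) = e^(i·13π/7)
= cos(13π/7) + i sin(13π/7)
= 0.9010 - 0.4339i


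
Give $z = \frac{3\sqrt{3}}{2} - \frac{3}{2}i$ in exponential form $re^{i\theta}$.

r = |z| = sqrt((3*sqrt(3)/2)^2 + (-3/2)^2) = sqrt(27/4 + 9/4) = sqrt(9) = 3
θ = arctan(b/a) = arctan(-1.5/2.5981) (quadrant-adjusted) = -30° = -π/6
z = 3e^(-i*π/6)


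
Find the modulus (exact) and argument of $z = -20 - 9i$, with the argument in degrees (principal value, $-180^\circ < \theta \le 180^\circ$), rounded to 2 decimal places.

|z| = sqrt((-20)^2 + (-9)^2) = sqrt(481)
arg(z) = arctan(b/a) = arctan(-9/-20) (quadrant-adjusted) = -155.77°


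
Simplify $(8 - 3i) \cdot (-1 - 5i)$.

(a1*a2 - b1*b2) + (a1*b2 + b1*a2)i
= (-8 - 15) + (-40 + 3)i
= -23 - 37i


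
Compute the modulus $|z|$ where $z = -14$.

|z| = sqrt(a^2 + b^2) = sqrt((-14)^2 + 0^2) = sqrt(196) = 14


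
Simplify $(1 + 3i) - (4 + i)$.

(1 - 4) + (3 - 1)i = -3 + 2i


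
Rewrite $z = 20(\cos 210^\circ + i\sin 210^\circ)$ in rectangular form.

a = r cos θ = 20 * -sqrt(3)/2 = -10*sqrt(3)
b = r sin θ = 20 * -1/2 = -10
z = -10*sqrt(3) - 10i


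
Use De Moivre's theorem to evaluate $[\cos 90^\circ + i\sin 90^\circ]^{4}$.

By De Moivre: z^n = r^n(cos(nθ) + i sin(nθ))
= 1^4(cos(4*90°) + i sin(4*90°))
= 1(cos 0° + i sin 0°)
= 1


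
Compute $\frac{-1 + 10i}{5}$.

Divisor is real, so divide each part by 5:
= -1/5 + 2i


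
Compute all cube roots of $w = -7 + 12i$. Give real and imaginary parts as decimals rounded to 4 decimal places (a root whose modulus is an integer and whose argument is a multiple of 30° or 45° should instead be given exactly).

|w| = sqrt(193) ≈ 13.892444, arg(w) ≈ 120.256437°
Root modulus = sqrt(193)^(1/3) ≈ 2.403954
Root arguments: θ_k = (arg(w) + 360°k)/3 for k = 0, 1, ..., 2
Compute each root as (root modulus)(cos θ_k + i sin θ_k) using full-precision intermediates, then round to 4 decimal places.
Roots: 1.8392 + 1.5480i, -2.2602 + 0.8188i, 0.4210 - 2.3668i


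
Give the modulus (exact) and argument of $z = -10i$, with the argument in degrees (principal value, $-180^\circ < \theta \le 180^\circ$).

|z| = sqrt(0^2 + (-10)^2) = 10
a = 0 and b < 0, so z lies on the negative imaginary axis: arg(z) = -90°


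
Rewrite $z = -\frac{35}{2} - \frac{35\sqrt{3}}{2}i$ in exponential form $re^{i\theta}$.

r = |z| = sqrt((-35/2)^2 + (-35*sqrt(3)/2)^2) = sqrt(1225/4 + 3675/4) = sqrt(1225) = 35
θ = arctan(b/a) = arctan(-30.3109/-17.5) (quadrant-adjusted) = 240° = 4π/3
z = 35e^(i*4π/3)


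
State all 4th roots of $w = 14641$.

|w| = 14641, arg(w) = 0°
Root modulus = 14641^(1/4) = 11
Root arguments: θ_k = (0° + 360°k)/4 for k = 0, 1, ..., 3
Roots: 11, 11i, -11, -11i


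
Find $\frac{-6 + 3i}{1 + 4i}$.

Multiply numerator and denominator by conjugate (1 - 4i):
= (-6 + 3i)(1 - 4i) / (1^2 + 4^2)
= (6 + 27i) / 17
= 6/17 + (27/17)i


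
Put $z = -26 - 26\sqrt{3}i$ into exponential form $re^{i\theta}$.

r = |z| = sqrt((-26)^2 + (-26*sqrt(3))^2) = sqrt(676 + 2028) = sqrt(2704) = 52
θ = arctan(b/a) = arctan(-45.0333/-26) (quadrant-adjusted) = 240° = 4π/3
z = 52e^(i*4π/3)


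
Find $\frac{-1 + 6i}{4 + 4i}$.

Multiply numerator and denominator by conjugate (4 - 4i):
= (-1 + 6i)(4 - 4i) / (4^2 + 4^2)
= (20 + 28i) / 32
Divide through by 4: (5 + 7i) / 8
= 5/8 + (7/8)i


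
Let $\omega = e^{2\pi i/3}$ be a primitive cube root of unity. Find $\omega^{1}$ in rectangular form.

ω^1 = e^(2πi·1/3) = e^(i·2π/3)
= cos(2π/3) + i sin(2π/3)
= -1/2 + (sqrt(3)/2)i


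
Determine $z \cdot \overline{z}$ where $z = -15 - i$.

z * conjugate(z) = |z|^2 = a^2 + b^2
= (-15)^2 + (-1)^2 = 226


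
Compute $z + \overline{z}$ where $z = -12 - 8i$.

z + conjugate(z) = (a + bi) + (a - bi) = 2a
= 2 * (-12) = -24


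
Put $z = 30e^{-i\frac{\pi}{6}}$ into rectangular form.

a = r cos θ = 30 * sqrt(3)/2 = 15*sqrt(3)
b = r sin θ = 30 * -1/2 = -15
z = 15*sqrt(3) - 15i


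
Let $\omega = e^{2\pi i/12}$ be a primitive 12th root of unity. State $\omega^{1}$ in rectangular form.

ω^1 = e^(2πi·1/12) = e^(i·1π/6)
= cos(1π/6) + i sin(1π/6)
= sqrt(3)/2 + (1/2)i


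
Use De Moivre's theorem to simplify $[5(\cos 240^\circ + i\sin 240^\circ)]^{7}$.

By De Moivre: z^n = r^n(cos(nθ) + i sin(nθ))
= 5^7(cos(7*240°) + i sin(7*240°))
= 78125(cos 240° + i sin 240°)
= -78125/2 - (78125*sqrt(3)/2)i


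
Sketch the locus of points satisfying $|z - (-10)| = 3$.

|z - z0| = r describes a circle centered at z0 with radius r
Here z0 = -10 and r = 3
Locus: Circle centered at (-10, 0) with radius 3


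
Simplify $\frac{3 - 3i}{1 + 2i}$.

Multiply numerator and denominator by conjugate (1 - 2i):
= (3 - 3i)(1 - 2i) / (1^2 + 2^2)
= (-3 - 9i) / 5
= -3/5 - (9/5)i


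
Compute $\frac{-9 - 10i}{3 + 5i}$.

Multiply numerator and denominator by conjugate (3 - 5i):
= (-9 - 10i)(3 - 5i) / (3^2 + 5^2)
= (-77 + 15i) / 34
= -77/34 + (15/34)i


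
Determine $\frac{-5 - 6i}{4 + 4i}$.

Multiply numerator and denominator by conjugate (4 - 4i):
= (-5 - 6i)(4 - 4i) / (4^2 + 4^2)
= (-44 - 4i) / 32
Divide through by 4: (-11 - i) / 8
= -11/8 - (1/8)i


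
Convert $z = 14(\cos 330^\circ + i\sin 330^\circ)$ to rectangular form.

a = r cos θ = 14 * sqrt(3)/2 = 7*sqrt(3)
b = r sin θ = 14 * -1/2 = -7
z = 7*sqrt(3) - 7i


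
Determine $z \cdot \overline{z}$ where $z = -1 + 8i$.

z * conjugate(z) = |z|^2 = a^2 + b^2
= (-1)^2 + 8^2 = 65


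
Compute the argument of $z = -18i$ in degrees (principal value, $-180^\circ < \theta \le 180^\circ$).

a = 0 and b < 0, so z lies on the negative imaginary axis: θ = -90°


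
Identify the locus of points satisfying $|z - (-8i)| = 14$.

|z - z0| = r describes a circle centered at z0 with radius r
Here z0 = -8i and r = 14
Locus: Circle centered at (0, -8) with radius 14


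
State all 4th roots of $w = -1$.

|w| = 1, arg(w) = 180°
Root modulus = 1^(1/4) = 1
Root arguments: θ_k = (180° + 360°k)/4 for k = 0, 1, ..., 3
Roots: sqrt(2)/2 + (sqrt(2)/2)i, -sqrt(2)/2 + (sqrt(2)/2)i, -sqrt(2)/2 - (sqrt(2)/2)i, sqrt(2)/2 - (sqrt(2)/2)i


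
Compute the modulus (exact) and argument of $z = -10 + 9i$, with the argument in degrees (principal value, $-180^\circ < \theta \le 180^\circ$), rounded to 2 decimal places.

|z| = sqrt((-10)^2 + 9^2) = sqrt(181)
arg(z) = arctan(b/a) = arctan(9/-10) (quadrant-adjusted) = 138.01°


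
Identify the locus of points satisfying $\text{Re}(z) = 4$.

Re(z) = x where z = x + yi; the equation x = 4 is satisfied by all points with that x-coordinate
Locus: Vertical line x = 4


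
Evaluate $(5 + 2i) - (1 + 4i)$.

(5 - 1) + (2 - 4)i = 4 - 2i


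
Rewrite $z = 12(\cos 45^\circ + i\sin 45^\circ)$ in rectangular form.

a = r cos θ = 12 * sqrt(2)/2 = 6*sqrt(2)
b = r sin θ = 12 * sqrt(2)/2 = 6*sqrt(2)
z = 6*sqrt(2) + 6*sqrt(2)i


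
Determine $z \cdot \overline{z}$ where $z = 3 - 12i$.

z * conjugate(z) = |z|^2 = a^2 + b^2
= 3^2 + (-12)^2 = 153


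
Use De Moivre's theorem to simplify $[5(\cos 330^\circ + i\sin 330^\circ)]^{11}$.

By De Moivre: z^n = r^n(cos(nθ) + i sin(nθ))
= 5^11(cos(11*330°) + i sin(11*330°))
= 48828125(cos 30° + i sin 30°)
= 48828125*sqrt(3)/2 + (48828125/2)i


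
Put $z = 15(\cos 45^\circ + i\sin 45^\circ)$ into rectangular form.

a = r cos θ = 15 * sqrt(2)/2 = 15*sqrt(2)/2
b = r sin θ = 15 * sqrt(2)/2 = 15*sqrt(2)/2
z = 15*sqrt(2)/2 + (15*sqrt(2)/2)i


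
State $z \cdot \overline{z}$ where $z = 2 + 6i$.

z * conjugate(z) = |z|^2 = a^2 + b^2
= 2^2 + 6^2 = 40


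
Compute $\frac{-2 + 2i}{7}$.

Divisor is real, so divide each part by 7:
= -2/7 + (2/7)i


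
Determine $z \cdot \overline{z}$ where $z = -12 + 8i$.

z * conjugate(z) = |z|^2 = a^2 + b^2
= (-12)^2 + 8^2 = 208


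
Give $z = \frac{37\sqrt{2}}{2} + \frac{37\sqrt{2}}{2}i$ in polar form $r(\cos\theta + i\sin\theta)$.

r = |z| = sqrt(a^2 + b^2) = sqrt((37*sqrt(2)/2)^2 + (37*sqrt(2)/2)^2) = sqrt(1369/2 + 1369/2) = sqrt(1369) = 37
θ = arctan(b/a) = arctan(26.163/26.163) (quadrant-adjusted) = 45°
z = 37(cos 45° + i sin 45°)


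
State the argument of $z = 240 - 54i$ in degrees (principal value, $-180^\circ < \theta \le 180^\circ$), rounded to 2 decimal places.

θ = arctan(b/a) = arctan(-54/240) (quadrant-adjusted) = -12.68°


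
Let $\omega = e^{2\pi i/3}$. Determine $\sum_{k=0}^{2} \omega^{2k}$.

Let ζ = ω^2 = e^(2πi·2/3). Since 3 ∤ 2, ζ ≠ 1.
Sum = Σ_{k=0}^{2} ζ^k = (ζ^3 - 1)/(ζ - 1) = (ω^{2·3} - 1)/(ζ - 1) = (1 - 1)/(ζ - 1) = 0


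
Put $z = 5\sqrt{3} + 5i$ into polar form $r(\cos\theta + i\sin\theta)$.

r = |z| = sqrt(a^2 + b^2) = sqrt((5*sqrt(3))^2 + (5)^2) = sqrt(75 + 25) = sqrt(100) = 10
θ = arctan(b/a) = arctan(5/8.6603) (quadrant-adjusted) = 30°
z = 10(cos 30° + i sin 30°)


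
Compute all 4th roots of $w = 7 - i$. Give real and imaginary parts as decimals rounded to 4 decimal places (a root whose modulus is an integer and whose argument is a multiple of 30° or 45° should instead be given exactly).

|w| = sqrt(50) ≈ 7.071068, arg(w) ≈ 351.869898°
Root modulus = sqrt(50)^(1/4) ≈ 1.630689
Root arguments: θ_k = (arg(w) + 360°k)/4 for k = 0, 1, ..., 3
Compute each root as (root modulus)(cos θ_k + i sin θ_k) using full-precision intermediates, then round to 4 decimal places.
Roots: 0.0578 + 1.6297i, -1.6297 + 0.0578i, -0.0578 - 1.6297i, 1.6297 - 0.0578i


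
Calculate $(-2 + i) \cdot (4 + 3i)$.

(a1*a2 - b1*b2) + (a1*b2 + b1*a2)i
= (-8 - 3) + (-6 + 4)i
= -11 - 2i


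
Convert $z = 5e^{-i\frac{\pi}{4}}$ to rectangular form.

a = r cos θ = 5 * sqrt(2)/2 = 5*sqrt(2)/2
b = r sin θ = 5 * -sqrt(2)/2 = -5*sqrt(2)/2
z = 5*sqrt(2)/2 - (5*sqrt(2)/2)i


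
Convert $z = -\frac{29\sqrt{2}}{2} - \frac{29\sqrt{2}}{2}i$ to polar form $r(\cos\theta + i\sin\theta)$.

r = |z| = sqrt(a^2 + b^2) = sqrt((-29*sqrt(2)/2)^2 + (-29*sqrt(2)/2)^2) = sqrt(841/2 + 841/2) = sqrt(841) = 29
θ = arctan(b/a) = arctan(-20.5061/-20.5061) (quadrant-adjusted) = 225°
z = 29(cos 225° + i sin 225°)


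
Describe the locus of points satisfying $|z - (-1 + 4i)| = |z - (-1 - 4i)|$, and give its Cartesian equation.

|z - z1| = |z - z2| means z is equidistant from z1 and z2,
i.e. the perpendicular bisector of the segment from (-1, 4) to (-1, -4) (midpoint (-1, 0)).
With z = x + yi, square both sides:
(x - (-1))^2 + (y - 4)^2 = (x - (-1))^2 + (y - (-4))^2
The x^2 and y^2 terms cancel: 0x + (-16)y = 17 - 17 = 0
Simplify: y = 0
Locus: Perpendicular bisector of the segment from (-1, 4) to (-1, -4): the line y = 0


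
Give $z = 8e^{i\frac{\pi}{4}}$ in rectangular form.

a = r cos θ = 8 * sqrt(2)/2 = 4*sqrt(2)
b = r sin θ = 8 * sqrt(2)/2 = 4*sqrt(2)
z = 4*sqrt(2) + 4*sqrt(2)i


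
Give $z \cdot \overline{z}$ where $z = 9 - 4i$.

z * conjugate(z) = |z|^2 = a^2 + b^2
= 9^2 + (-4)^2 = 97


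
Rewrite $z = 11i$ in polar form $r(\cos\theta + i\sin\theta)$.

r = |z| = sqrt(a^2 + b^2) = sqrt((0)^2 + (11)^2) = sqrt(0 + 121) = sqrt(121) = 11
a = 0 and b > 0, so z lies on the positive imaginary axis: θ = 90°
z = 11(cos 90° + i sin 90°)


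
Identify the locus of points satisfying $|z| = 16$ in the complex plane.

|z| = 16 means sqrt(x^2 + y^2) = 16
This is a circle of radius 16 centered at the origin


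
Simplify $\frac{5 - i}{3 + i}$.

Multiply numerator and denominator by conjugate (3 - i):
= (5 - i)(3 - i) / (3^2 + 1^2)
= (14 - 8i) / 10
Divide through by 2: (7 - 4i) / 5
= 7/5 - (4/5)i


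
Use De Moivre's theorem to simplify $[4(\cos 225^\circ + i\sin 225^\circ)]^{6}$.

By De Moivre: z^n = r^n(cos(nθ) + i sin(nθ))
= 4^6(cos(6*225°) + i sin(6*225°))
= 4096(cos 270° + i sin 270°)
= -4096i


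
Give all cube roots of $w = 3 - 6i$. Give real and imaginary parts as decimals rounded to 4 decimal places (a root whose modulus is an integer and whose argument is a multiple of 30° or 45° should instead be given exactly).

|w| = sqrt(45) ≈ 6.708204, arg(w) ≈ 296.565051°
Root modulus = sqrt(45)^(1/3) ≈ 1.885973
Root arguments: θ_k = (arg(w) + 360°k)/3 for k = 0, 1, ..., 2
Compute each root as (root modulus)(cos θ_k + i sin θ_k) using full-precision intermediates, then round to 4 decimal places.
Roots: -0.2903 + 1.8635i, -1.4687 - 1.1832i, 1.7590 - 0.6803i


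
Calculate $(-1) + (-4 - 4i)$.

(-1 + (-4)) + (0 + (-4))i = -5 - 4i


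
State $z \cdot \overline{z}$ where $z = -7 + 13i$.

z * conjugate(z) = |z|^2 = a^2 + b^2
= (-7)^2 + 13^2 = 218


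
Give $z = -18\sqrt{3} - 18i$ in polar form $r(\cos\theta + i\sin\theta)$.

r = |z| = sqrt(a^2 + b^2) = sqrt((-18*sqrt(3))^2 + (-18)^2) = sqrt(972 + 324) = sqrt(1296) = 36
θ = arctan(b/a) = arctan(-18/-31.1769) (quadrant-adjusted) = 210°
z = 36(cos 210° + i sin 210°)


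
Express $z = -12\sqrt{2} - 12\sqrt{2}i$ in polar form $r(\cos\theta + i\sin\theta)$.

r = |z| = sqrt(a^2 + b^2) = sqrt((-12*sqrt(2))^2 + (-12*sqrt(2))^2) = sqrt(288 + 288) = sqrt(576) = 24
θ = arctan(b/a) = arctan(-16.9706/-16.9706) (quadrant-adjusted) = 225°
z = 24(cos 225° + i sin 225°)


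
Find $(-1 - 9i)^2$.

(a + bi)^2 = a^2 - b^2 + 2abi
= (-1)^2 - (-9)^2 + 2*(-1)*(-9)i
= -80 + 18i


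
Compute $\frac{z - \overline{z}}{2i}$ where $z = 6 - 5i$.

z - conjugate(z) = 2bi
(z - conjugate(z))/(2i) = 2bi/(2i) = b = -5


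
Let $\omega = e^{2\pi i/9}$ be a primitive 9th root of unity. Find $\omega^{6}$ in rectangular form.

ω^6 = e^(2πi·6/9) = e^(i·4π/3)
= cos(4π/3) + i sin(4π/3)
= -1/2 - (sqrt(3)/2)i


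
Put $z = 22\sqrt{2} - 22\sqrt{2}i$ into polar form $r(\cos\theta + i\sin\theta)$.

r = |z| = sqrt(a^2 + b^2) = sqrt((22*sqrt(2))^2 + (-22*sqrt(2))^2) = sqrt(968 + 968) = sqrt(1936) = 44
θ = arctan(b/a) = arctan(-31.1127/31.1127) (quadrant-adjusted) = 315°
z = 44(cos 315° + i sin 315°)


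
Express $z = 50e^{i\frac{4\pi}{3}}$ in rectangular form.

a = r cos θ = 50 * -1/2 = -25
b = r sin θ = 50 * -sqrt(3)/2 = -25*sqrt(3)
z = -25 - 25*sqrt(3)i


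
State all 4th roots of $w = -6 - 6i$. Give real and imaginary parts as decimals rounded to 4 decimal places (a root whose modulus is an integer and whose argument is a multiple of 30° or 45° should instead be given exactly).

|w| = sqrt(72) ≈ 8.485281, arg(w) = 225°
Root modulus = sqrt(72)^(1/4) ≈ 1.706737
Root arguments: θ_k = (225° + 360°k)/4 for k = 0, 1, ..., 3
Compute each root as (root modulus)(cos θ_k + i sin θ_k) using full-precision intermediates, then round to 4 decimal places.
Roots: 0.9482 + 1.4191i, -1.4191 + 0.9482i, -0.9482 - 1.4191i, 1.4191 - 0.9482i


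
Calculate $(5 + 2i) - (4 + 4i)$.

(5 - 4) + (2 - 4)i = 1 - 2i


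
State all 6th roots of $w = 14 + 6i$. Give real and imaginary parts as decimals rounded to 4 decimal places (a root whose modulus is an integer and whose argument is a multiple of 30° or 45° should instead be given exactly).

|w| = sqrt(232) ≈ 15.231546, arg(w) ≈ 23.198591°
Root modulus = sqrt(232)^(1/6) ≈ 1.574432
Root arguments: θ_k = (arg(w) + 360°k)/6 for k = 0, 1, ..., 5
Compute each root as (root modulus)(cos θ_k + i sin θ_k) using full-precision intermediates, then round to 4 decimal places.
Roots: 1.5708 + 0.1062i, 0.6935 + 1.4135i, -0.8774 + 1.3073i, -1.5708 - 0.1062i, -0.6935 - 1.4135i, 0.8774 - 1.3073i
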